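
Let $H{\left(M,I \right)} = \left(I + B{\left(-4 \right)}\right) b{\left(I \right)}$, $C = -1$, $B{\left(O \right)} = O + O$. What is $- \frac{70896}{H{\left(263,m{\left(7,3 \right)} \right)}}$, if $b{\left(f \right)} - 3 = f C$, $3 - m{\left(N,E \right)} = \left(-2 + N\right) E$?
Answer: $\frac{5908}{25} \approx 236.32$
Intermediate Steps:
$m{\left(N,E \right)} = 3 - E \left(-2 + N\right)$ ($m{\left(N,E \right)} = 3 - \left(-2 + N\right) E = 3 - E \left(-2 + N\right)$)
$B{\left(O \right)} = 2 O$
$b{\left(f \right)} = 3 - f$ ($b{\left(f \right)} = 3 + f \left(-1\right) = 3 - f$)
$H{\left(M,I \right)} = \left(-8 + I\right) \left(3 - I\right)$ ($H{\left(M,I \right)} = \left(I + 2 \left(-4\right)\right) \left(3 - I\right) = \left(I - 8\right) \left(3 - I\right) = \left(-8 + I\right) \left(3 - I\right)$)
$- \frac{70896}{H{\left(263,m{\left(7,3 \right)} \right)}} = - \frac{70896}{\left(-1\right) \left(-8 + \left(3 + 2 \cdot 3 - 3 \cdot 7\right)\right) \left(-3 + \left(3 + 2 \cdot 3 - 3 \cdot 7\right)\right)} = - \frac{70896}{\left(-1\right) \left(-8 + \left(3 + 6 - 21\right)\right) \left(-3 + \left(3 + 6 - 21\right)\right)} = - \frac{70896}{\left(-1\right) \left(-8 - 12\right) \left(-3 - 12\right)} = - \frac{70896}{\left(-1\right) \left(-20\right) \left(-15\right)} = - \frac{70896}{-300} = \left(-70896\right) \left(- \frac{1}{300}\right) = \frac{5908}{25}$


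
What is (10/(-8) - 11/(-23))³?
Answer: -357911/778688 ≈ -0.45963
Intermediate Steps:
(10/(-8) - 11/(-23))³ = (10*(-⅛) - 11*(-1/23))³ = (-5/4 + 11/23)³ = (-71/92)³ = -357911/778688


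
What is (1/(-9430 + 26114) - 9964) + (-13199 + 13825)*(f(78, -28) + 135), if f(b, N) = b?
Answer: 2058371817/16684 ≈ 1.2337e+5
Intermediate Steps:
(1/(-9430 + 26114) - 9964) + (-13199 + 13825)*(f(78, -28) + 135) = (1/(-9430 + 26114) - 9964) + (-13199 + 13825)*(78 + 135) = (1/16684 - 9964) + 626*213 = (1/16684 - 9964) + 133338 = -166239375/16684 + 133338 = 2058371817/16684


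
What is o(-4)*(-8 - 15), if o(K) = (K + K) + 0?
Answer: 184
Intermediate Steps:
o(K) = 2*K (o(K) = 2*K + 0 = 2*K)
o(-4)*(-8 - 15) = (2*(-4))*(-8 - 15) = -8*(-23) = 184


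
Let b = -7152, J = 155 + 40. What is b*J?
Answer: -1394640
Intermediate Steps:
J = 195
b*J = -7152*195 = -1394640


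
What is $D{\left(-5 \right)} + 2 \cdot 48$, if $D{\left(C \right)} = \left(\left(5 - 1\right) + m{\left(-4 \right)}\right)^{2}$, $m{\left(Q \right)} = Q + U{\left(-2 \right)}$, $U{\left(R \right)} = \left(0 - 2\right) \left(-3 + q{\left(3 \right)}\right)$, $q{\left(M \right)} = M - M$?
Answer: $132$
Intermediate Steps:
$q{\left(M \right)} = 0$
$U{\left(R \right)} = 6$ ($U{\left(R \right)} = \left(0 - 2\right) \left(-3 + 0\right) = \left(-2\right) \left(-3\right) = 6$)
$m{\left(Q \right)} = 6 + Q$ ($m{\left(Q \right)} = Q + 6 = 6 + Q$)
$D{\left(C \right)} = 36$ ($D{\left(C \right)} = \left(\left(5 - 1\right) + \left(6 - 4\right)\right)^{2} = \left(\left(5 - 1\right) + 2\right)^{2} = \left(4 + 2\right)^{2} = 6^{2} = 36$)
$D{\left(-5 \right)} + 2 \cdot 48 = 36 + 2 \cdot 48 = 36 + 96 = 132$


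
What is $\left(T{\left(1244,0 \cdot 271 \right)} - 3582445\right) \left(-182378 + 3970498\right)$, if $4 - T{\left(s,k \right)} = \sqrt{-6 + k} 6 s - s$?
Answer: $-13566003979640 - 28274527680 i \sqrt{6} \approx -1.3566 \cdot 10^{13} - 6.9258 \cdot 10^{10} i$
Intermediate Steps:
$T{\left(s,k \right)} = 4 + s - 6 s \sqrt{-6 + k}$ ($T{\left(s,k \right)} = 4 - \left(\sqrt{-6 + k} 6 s - s\right) = 4 - \left(6 s \sqrt{-6 + k} - s\right) = 4 - \left(- s + 6 s \sqrt{-6 + k}\right) = 4 + s - 6 s \sqrt{-6 + k}$)
$\left(T{\left(1244,0 \cdot 271 \right)} - 3582445\right) \left(-182378 + 3970498\right) = \left(\left(4 + 1244 - 7464 \sqrt{-6 + 0 \cdot 271}\right) - 3582445\right) \left(-182378 + 3970498\right) = \left(\left(4 + 1244 - 7464 \sqrt{-6 + 0}\right) - 3582445\right) 3788120 = \left(\left(4 + 1244 - 7464 \sqrt{-6}\right) - 3582445\right) 3788120 = \left(\left(4 + 1244 - 7464 i \sqrt{6}\right) - 3582445\right) 3788120 = \left(\left(1248 - 7464 i \sqrt{6}\right) - 3582445\right) 3788120 = \left(-3581197 - 7464 i \sqrt{6}\right) 3788120 = -13566003979640 - 28274527680 i \sqrt{6}$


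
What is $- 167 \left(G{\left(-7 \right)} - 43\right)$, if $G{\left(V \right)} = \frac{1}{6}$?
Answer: $\frac{42919}{6} \approx 7153.2$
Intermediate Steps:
$G{\left(V \right)} = \frac{1}{6}$
$- 167 \left(G{\left(-7 \right)} - 43\right) = - 167 \left(\frac{1}{6} - 43\right) = \left(-167\right) \left(- \frac{257}{6}\right) = \frac{42919}{6}$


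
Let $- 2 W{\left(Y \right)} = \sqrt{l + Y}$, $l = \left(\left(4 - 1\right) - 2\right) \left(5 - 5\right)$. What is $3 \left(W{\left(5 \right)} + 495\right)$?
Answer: $1485 - \frac{3 \sqrt{5}}{2} \approx 1481.6$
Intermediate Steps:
$l = 0$ ($l = \left(3 - 2\right) 0 = 1 \cdot 0 = 0$)
$W{\left(Y \right)} = - \frac{\sqrt{Y}}{2}$ ($W{\left(Y \right)} = - \frac{\sqrt{0 + Y}}{2} = - \frac{\sqrt{Y}}{2}$)
$3 \left(W{\left(5 \right)} + 495\right) = 3 \left(- \frac{\sqrt{5}}{2} + 495\right) = 3 \left(495 - \frac{\sqrt{5}}{2}\right) = 1485 - \frac{3 \sqrt{5}}{2}$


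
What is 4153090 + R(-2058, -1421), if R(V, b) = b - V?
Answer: 4153727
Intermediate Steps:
4153090 + R(-2058, -1421) = 4153090 + (-1421 - 1*(-2058)) = 4153090 + (-1421 + 2058) = 4153090 + 637 = 4153727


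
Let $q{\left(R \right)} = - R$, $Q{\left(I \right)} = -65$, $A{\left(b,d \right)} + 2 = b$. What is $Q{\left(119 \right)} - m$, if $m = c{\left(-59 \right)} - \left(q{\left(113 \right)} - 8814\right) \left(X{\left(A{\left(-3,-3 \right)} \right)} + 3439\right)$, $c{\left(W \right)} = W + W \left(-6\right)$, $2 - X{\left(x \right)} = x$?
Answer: $-30762802$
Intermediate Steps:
$A{\left(b,d \right)} = -2 + b$
$X{\left(x \right)} = 2 - x$
$c{\left(W \right)} = - 5 W$ ($c{\left(W \right)} = W - 6 W = - 5 W$)
$m = 30762737$ ($m = \left(-5\right) \left(-59\right) - \left(\left(-1\right) 113 - 8814\right) \left(\left(2 - \left(-2 - 3\right)\right) + 3439\right) = 295 - \left(-113 - 8814\right) \left(\left(2 - -5\right) + 3439\right) = 295 - - 8927 \left(\left(2 + 5\right) + 3439\right) = 295 - - 8927 \left(7 + 3439\right) = 295 - \left(-8927\right) 3446 = 295 - -30762442 = 295 + 30762442 = 30762737$)
$Q{\left(119 \right)} - m = -65 - 30762737 = -30762802$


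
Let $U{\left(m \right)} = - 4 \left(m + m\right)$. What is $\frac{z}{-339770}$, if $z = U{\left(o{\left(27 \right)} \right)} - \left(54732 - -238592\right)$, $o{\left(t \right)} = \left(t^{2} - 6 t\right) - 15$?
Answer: $\frac{29774}{33977} \approx 0.8763$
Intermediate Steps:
$o{\left(t \right)} = -15 + t^{2} - 6 t$
$U{\left(m \right)} = - 8 m$ ($U{\left(m \right)} = - 4 \cdot 2 m = - 8 m$)
$z = -297740$ ($z = - 8 \left(-15 + 27^{2} - 162\right) - \left(54732 - -238592\right) = - 8 \left(-15 + 729 - 162\right) - \left(54732 + 238592\right) = \left(-8\right) 552 - 293324 = -4416 - 293324 = -297740$)
$\frac{z}{-339770} = - \frac{297740}{-339770} = \left(-297740\right) \left(- \frac{1}{339770}\right) = \frac{29774}{33977}$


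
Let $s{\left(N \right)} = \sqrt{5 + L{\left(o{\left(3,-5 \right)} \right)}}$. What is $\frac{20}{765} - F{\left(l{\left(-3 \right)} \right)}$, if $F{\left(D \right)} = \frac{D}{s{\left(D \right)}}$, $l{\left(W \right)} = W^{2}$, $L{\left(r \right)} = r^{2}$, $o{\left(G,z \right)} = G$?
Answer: $\frac{4}{153} - \frac{9 \sqrt{14}}{14} \approx -2.3792$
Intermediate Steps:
$s{\left(N \right)} = \sqrt{14}$ ($s{\left(N \right)} = \sqrt{5 + 3^{2}} = \sqrt{5 + 9} = \sqrt{14}$)
$F{\left(D \right)} = \frac{D \sqrt{14}}{14}$ ($F{\left(D \right)} = \frac{D}{\sqrt{14}} = D \frac{\sqrt{14}}{14} = \frac{D \sqrt{14}}{14}$)
$\frac{20}{765} - F{\left(l{\left(-3 \right)} \right)} = \frac{20}{765} - \frac{\left(-3\right)^{2} \sqrt{14}}{14} = 20 \cdot \frac{1}{765} - \frac{1}{14} \cdot 9 \sqrt{14} = \frac{4}{153} - \frac{9 \sqrt{14}}{14}$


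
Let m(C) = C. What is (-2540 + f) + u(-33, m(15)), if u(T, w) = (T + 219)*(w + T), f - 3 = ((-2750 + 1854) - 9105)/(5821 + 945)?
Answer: -39827911/6766 ≈ -5886.5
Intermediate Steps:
f = 10297/6766 (f = 3 + ((-2750 + 1854) - 9105)/(5821 + 945) = 3 + (-896 - 9105)/6766 = 3 - 10001*1/6766 = 3 - 10001/6766 = 10297/6766 ≈ 1.5219)
u(T, w) = (219 + T)*(T + w)
(-2540 + f) + u(-33, m(15)) = (-2540 + 10297/6766) + ((-33)**2 + 219*(-33) + 219*15 - 33*15) = -17175343/6766 + (1089 - 7227 + 3285 - 495) = -17175343/6766 - 3348 = -39827911/6766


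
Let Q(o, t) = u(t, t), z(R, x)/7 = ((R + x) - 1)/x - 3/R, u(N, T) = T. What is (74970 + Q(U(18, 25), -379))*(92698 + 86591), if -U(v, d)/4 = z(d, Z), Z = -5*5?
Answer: 13373345799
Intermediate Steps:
Z = -25
z(R, x) = -21/R + 7*(-1 + R + x)/x (z(R, x) = 7*(((R + x) - 1)/x - 3/R) = 7*((-1 + R + x)/x - 3/R) = 7*(-3/R + (-1 + R + x)/x) = -21/R + 7*(-1 + R + x)/x)
U(v, d) = -728/25 + 84/d + 28*d/25 (U(v, d) = -4*(7 - 21/d - 7/(-25) + 7*d/(-25)) = -4*(7 - 21/d - 7*(-1/25) + 7*d*(-1/25)) = -4*(7 - 21/d + 7/25 - 7*d/25) = -4*(182/25 - 21/d - 7*d/25) = -728/25 + 84/d + 28*d/25)
Q(o, t) = t
(74970 + Q(U(18, 25), -379))*(92698 + 86591) = (74970 - 379)*(92698 + 86591) = 74591*179289 = 13373345799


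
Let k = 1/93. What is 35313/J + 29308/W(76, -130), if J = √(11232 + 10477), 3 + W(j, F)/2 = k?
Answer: -681411/139 + 35313*√21709/21709 ≈ -4662.6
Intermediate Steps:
k = 1/93 ≈ 0.010753
W(j, F) = -556/93 (W(j, F) = -6 + 2*(1/93) = -6 + 2/93 = -556/93)
J = √21709 ≈ 147.34
35313/J + 29308/W(76, -130) = 35313/(√21709) + 29308/(-556/93) = 35313*(√21709/21709) + 29308*(-93/556) = 35313*√21709/21709 - 681411/139 = -681411/139 + 35313*√21709/21709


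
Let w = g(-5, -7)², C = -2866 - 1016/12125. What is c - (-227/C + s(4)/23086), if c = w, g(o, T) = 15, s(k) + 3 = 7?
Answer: 90223279106393/401133863438 ≈ 224.92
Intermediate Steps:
s(k) = 4 (s(k) = -3 + 7 = 4)
C = -34751266/12125 (C = -2866 - 1016*1/12125 = -2866 - 1016/12125 = -34751266/12125 ≈ -2866.1)
w = 225 (w = 15² = 225)
c = 225
c - (-227/C + s(4)/23086) = 225 - (-227/(-34751266/12125) + 4/23086) = 225 - (-227*(-12125/34751266) + 4*(1/23086)) = 225 - (2752375/34751266 + 2/11543) = 225 - 1*31840167157/401133863438 = 225 - 31840167157/401133863438 = 90223279106393/401133863438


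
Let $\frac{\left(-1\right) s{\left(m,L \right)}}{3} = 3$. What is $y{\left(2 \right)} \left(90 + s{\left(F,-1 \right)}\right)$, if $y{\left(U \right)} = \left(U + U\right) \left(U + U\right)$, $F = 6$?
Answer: $1296$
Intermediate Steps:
$s{\left(m,L \right)} = -9$ ($s{\left(m,L \right)} = \left(-3\right) 3 = -9$)
$y{\left(U \right)} = 4 U^{2}$ ($y{\left(U \right)} = 2 U 2 U = 4 U^{2}$)
$y{\left(2 \right)} \left(90 + s{\left(F,-1 \right)}\right) = 4 \cdot 2^{2} \left(90 - 9\right) = 4 \cdot 4 \cdot 81 = 16 \cdot 81 = 1296$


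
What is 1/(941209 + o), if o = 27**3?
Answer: 1/960892 ≈ 1.0407e-6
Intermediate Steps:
o = 19683
1/(941209 + o) = 1/(941209 + 19683) = 1/960892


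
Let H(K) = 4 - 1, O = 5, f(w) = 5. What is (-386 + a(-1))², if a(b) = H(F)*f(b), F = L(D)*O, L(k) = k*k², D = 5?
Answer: 137641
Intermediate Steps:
L(k) = k³
F = 625 (F = 5³*5 = 125*5 = 625)
H(K) = 3
a(b) = 15 (a(b) = 3*5 = 15)
(-386 + a(-1))² = (-386 + 15)² = (-371)² = 137641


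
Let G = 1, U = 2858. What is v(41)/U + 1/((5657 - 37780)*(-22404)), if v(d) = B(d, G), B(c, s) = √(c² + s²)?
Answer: 1/719683692 + 29*√2/2858 ≈ 0.014350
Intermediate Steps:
v(d) = √(1 + d²) (v(d) = √(d² + 1²) = √(d² + 1) = √(1 + d²))
v(41)/U + 1/((5657 - 37780)*(-22404)) = √(1 + 41²)/2858 + 1/((5657 - 37780)*(-22404)) = √(1 + 1681)*(1/2858) - 1/22404/(-32123) = √1682*(1/2858) - 1/32123*(-1/22404) = (29*√2)*(1/2858) + 1/719683692 = 29*√2/2858 + 1/719683692 = 1/719683692 + 29*√2/2858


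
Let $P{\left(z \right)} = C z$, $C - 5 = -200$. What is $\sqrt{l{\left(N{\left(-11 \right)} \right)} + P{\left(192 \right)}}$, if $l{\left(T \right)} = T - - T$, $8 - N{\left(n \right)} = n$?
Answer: $i \sqrt{37402} \approx 193.4 i$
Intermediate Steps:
$C = -195$ ($C = 5 - 200 = -195$)
$N{\left(n \right)} = 8 - n$
$P{\left(z \right)} = - 195 z$
$l{\left(T \right)} = 2 T$ ($l{\left(T \right)} = T + T = 2 T$)
$\sqrt{l{\left(N{\left(-11 \right)} \right)} + P{\left(192 \right)}} = \sqrt{2 \left(8 - -11\right) - 37440} = \sqrt{2 \left(8 + 11\right) - 37440} = \sqrt{2 \cdot 19 - 37440} = \sqrt{38 - 37440} = \sqrt{-37402} = i \sqrt{37402}$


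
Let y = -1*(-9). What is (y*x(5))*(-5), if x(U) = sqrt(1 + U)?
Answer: -45*sqrt(6) ≈ -110.23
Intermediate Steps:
y = 9
(y*x(5))*(-5) = (9*sqrt(1 + 5))*(-5) = (9*sqrt(6))*(-5) = -45*sqrt(6)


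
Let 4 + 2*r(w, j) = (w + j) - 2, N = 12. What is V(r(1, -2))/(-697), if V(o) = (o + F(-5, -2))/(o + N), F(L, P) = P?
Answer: 11/11849 ≈ 0.00092835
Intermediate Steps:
r(w, j) = -3 + j/2 + w/2 (r(w, j) = -2 + ((w + j) - 2)/2 = -2 + ((j + w) - 2)/2 = -2 + (-2 + j + w)/2 = -2 + (-1 + j/2 + w/2) = -3 + j/2 + w/2)
V(o) = (-2 + o)/(12 + o) (V(o) = (o - 2)/(o + 12) = (-2 + o)/(12 + o))
V(r(1, -2))/(-697) = ((-2 + (-3 + (1/2)*(-2) + (1/2)*1))/(12 + (-3 + (1/2)*(-2) + (1/2)*1)))/(-697) = ((-2 + (-3 - 1 + 1/2))/(12 + (-3 - 1 + 1/2)))*(-1/697) = ((-2 - 7/2)/(12 - 7/2))*(-1/697) = (-11/2/(17/2))*(-1/697) = ((2/17)*(-11/2))*(-1/697) = -11/17*(-1/697) = 11/11849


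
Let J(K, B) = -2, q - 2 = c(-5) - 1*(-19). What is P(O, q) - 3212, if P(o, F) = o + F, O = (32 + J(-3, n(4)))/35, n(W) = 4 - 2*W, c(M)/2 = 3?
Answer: -22289/7 ≈ -3184.1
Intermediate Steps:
c(M) = 6 (c(M) = 2*3 = 6)
q = 27 (q = 2 + (6 - 1*(-19)) = 2 + (6 + 19) = 2 + 25 = 27)
O = 6/7 (O = (32 - 2)/35 = 30*(1/35) = 6/7 ≈ 0.85714)
P(o, F) = F + o
P(O, q) - 3212 = (27 + 6/7) - 3212 = 195/7 - 3212 = -22289/7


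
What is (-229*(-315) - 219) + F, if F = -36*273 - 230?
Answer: 61858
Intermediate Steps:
F = -10058 (F = -9828 - 230 = -10058)
(-229*(-315) - 219) + F = (-229*(-315) - 219) - 10058 = (72135 - 219) - 10058 = 71916 - 10058 = 61858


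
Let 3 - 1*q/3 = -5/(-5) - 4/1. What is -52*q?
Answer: -936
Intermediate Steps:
q = 18 (q = 9 - 3*(-5/(-5) - 4/1) = 9 - 3*(-5*(-⅕) - 4*1) = 9 - 3*(1 - 4) = 9 - 3*(-3) = 9 + 9 = 18)
-52*q = -52*18 = -936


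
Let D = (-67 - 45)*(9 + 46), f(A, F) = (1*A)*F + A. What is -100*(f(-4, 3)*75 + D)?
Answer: 736000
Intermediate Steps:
f(A, F) = A + A*F (f(A, F) = A*F + A = A + A*F)
D = -6160 (D = -112*55 = -6160)
-100*(f(-4, 3)*75 + D) = -100*(-4*(1 + 3)*75 - 6160) = -100*(-4*4*75 - 6160) = -100*(-16*75 - 6160) = -100*(-1200 - 6160) = -100*(-7360) = 736000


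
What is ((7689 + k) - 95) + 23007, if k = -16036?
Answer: 14565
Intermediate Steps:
((7689 + k) - 95) + 23007 = ((7689 - 16036) - 95) + 23007 = (-8347 - 95) + 23007 = -8442 + 23007 = 14565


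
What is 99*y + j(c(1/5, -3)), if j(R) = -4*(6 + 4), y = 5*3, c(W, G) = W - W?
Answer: 1445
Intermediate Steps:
c(W, G) = 0
y = 15
j(R) = -40 (j(R) = -4*10 = -40)
99*y + j(c(1/5, -3)) = 99*15 - 40 = 1485 - 40 = 1445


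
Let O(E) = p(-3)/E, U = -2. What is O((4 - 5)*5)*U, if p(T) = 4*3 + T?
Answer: 18/5 ≈ 3.6000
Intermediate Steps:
p(T) = 12 + T
O(E) = 9/E (O(E) = (12 - 3)/E = 9/E)
O((4 - 5)*5)*U = (9/(((4 - 5)*5)))*(-2) = (9/((-1*5)))*(-2) = (9/(-5))*(-2) = (9*(-1/5))*(-2) = -9/5*(-2) = 18/5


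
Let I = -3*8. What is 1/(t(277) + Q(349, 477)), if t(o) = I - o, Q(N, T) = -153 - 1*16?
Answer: -1/470 ≈ -0.0021277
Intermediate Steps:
I = -24
Q(N, T) = -169 (Q(N, T) = -153 - 16 = -169)
t(o) = -24 - o
1/(t(277) + Q(349, 477)) = 1/((-24 - 1*277) - 169) = 1/((-24 - 277) - 169) = 1/(-301 - 169) = 1/(-470) = -1/470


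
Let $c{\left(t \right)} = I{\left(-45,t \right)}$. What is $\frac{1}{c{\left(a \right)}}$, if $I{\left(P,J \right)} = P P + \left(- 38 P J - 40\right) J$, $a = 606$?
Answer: $\frac{1}{627951345} \approx 1.5925 \cdot 10^{-9}$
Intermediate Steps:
$I{\left(P,J \right)} = P^{2} + J \left(-40 - 38 J P\right)$ ($I{\left(P,J \right)} = P^{2} + \left(- 38 J P - 40\right) J = P^{2} + \left(-40 - 38 J P\right) J = P^{2} + J \left(-40 - 38 J P\right)$)
$c{\left(t \right)} = 2025 - 40 t + 1710 t^{2}$ ($c{\left(t \right)} = \left(-45\right)^{2} - 40 t - - 1710 t^{2} = 2025 - 40 t + 1710 t^{2}$)
$\frac{1}{c{\left(a \right)}} = \frac{1}{2025 - 24240 + 1710 \cdot 606^{2}} = \frac{1}{2025 - 24240 + 1710 \cdot 367236} = \frac{1}{2025 - 24240 + 627973560} = \frac{1}{627951345}$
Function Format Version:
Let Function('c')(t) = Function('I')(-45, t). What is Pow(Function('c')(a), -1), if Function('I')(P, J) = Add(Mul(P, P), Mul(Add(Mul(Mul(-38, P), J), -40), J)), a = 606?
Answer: Rational(1, 627951345) ≈ 1.5925e-9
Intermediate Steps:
Function('I')(P, J) = Add(Pow(P, 2), Mul(J, Add(-40, Mul(-38, J, P)))) (Function('I')(P, J) = Add(Pow(P, 2), Mul(Add(Mul(-38, J, P), -40), J)) = Add(Pow(P, 2), Mul(Add(-40, Mul(-38, J, P)), J)) = Add(Pow(P, 2), Mul(J, Add(-40, Mul(-38, J, P)))))
Function('c')(t) = Add(2025, Mul(-40, t), Mul(1710, Pow(t, 2))) (Function('c')(t) = Add(Pow(-45, 2), Mul(-40, t), Mul(-38, -45, Pow(t, 2))) = Add(2025, Mul(-40, t), Mul(1710, Pow(t, 2))))
Pow(Function('c')(a), -1) = Pow(Add(2025, Mul(-40, 606), Mul(1710, Pow(606, 2))), -1) = Pow(Add(2025, -24240, Mul(1710, 367236)), -1) = Pow(Add(2025, -24240, 627973560), -1) = Pow(627951345, -1) = Rational(1, 627951345)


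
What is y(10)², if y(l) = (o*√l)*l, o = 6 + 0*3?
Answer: 36000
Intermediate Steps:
o = 6 (o = 6 + 0 = 6)
y(l) = 6*l^(3/2) (y(l) = (6*√l)*l = 6*l^(3/2))
y(10)² = (6*10^(3/2))² = (6*(10*√10))² = (60*√10)² = 36000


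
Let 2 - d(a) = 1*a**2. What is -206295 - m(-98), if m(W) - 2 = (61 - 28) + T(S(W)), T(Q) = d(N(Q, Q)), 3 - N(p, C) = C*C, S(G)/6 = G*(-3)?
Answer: 9682633119917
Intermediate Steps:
S(G) = -18*G (S(G) = 6*(G*(-3)) = 6*(-3*G) = -18*G)
N(p, C) = 3 - C**2 (N(p, C) = 3 - C*C = 3 - C**2)
d(a) = 2 - a**2
T(Q) = 2 - (3 - Q**2)**2
m(W) = 37 - (-3 + 324*W**2)**2 (m(W) = 2 + ((61 - 28) + (2 - (-3 + (-18*W)**2)**2)) = 2 + (33 + (2 - (-3 + 324*W**2)**2)) = 2 + (35 - (-3 + 324*W**2)**2) = 37 - (-3 + 324*W**2)**2)
-206295 - m(-98) = -206295 - (37 - 9*(-1 + 108*(-98)**2)**2) = -206295 - (37 - 9*(-1 + 108*9604)**2) = -206295 - (37 - 9*(-1 + 1037232)**2) = -206295 - (37 - 9*1037231**2) = -206295 - (37 - 9*1075848147361) = -206295 - (37 - 9682633326249) = -206295 - 1*(-9682633326212) = -206295 + 9682633326212 = 9682633119917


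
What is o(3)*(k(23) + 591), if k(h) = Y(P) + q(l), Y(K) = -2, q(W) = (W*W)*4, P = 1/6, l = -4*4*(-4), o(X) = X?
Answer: 50919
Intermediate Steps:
l = 64 (l = -16*(-4) = 64)
P = 1/6 ≈ 0.16667
q(W) = 4*W**2 (q(W) = W**2*4 = 4*W**2)
k(h) = 16382 (k(h) = -2 + 4*64**2 = -2 + 4*4096 = -2 + 16384 = 16382)
o(3)*(k(23) + 591) = 3*(16382 + 591) = 3*16973 = 50919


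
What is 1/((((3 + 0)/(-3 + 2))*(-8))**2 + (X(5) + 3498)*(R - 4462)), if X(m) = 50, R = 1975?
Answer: -1/8823300 ≈ -1.1334e-7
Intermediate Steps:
1/((((3 + 0)/(-3 + 2))*(-8))**2 + (X(5) + 3498)*(R - 4462)) = 1/((((3 + 0)/(-3 + 2))*(-8))**2 + (50 + 3498)*(1975 - 4462)) = 1/(((3/(-1))*(-8))**2 + 3548*(-2487)) = 1/(((3*(-1))*(-8))**2 - 8823876) = 1/((-3*(-8))**2 - 8823876) = 1/(24**2 - 8823876) = 1/(576 - 8823876) = 1/(-8823300) = -1/8823300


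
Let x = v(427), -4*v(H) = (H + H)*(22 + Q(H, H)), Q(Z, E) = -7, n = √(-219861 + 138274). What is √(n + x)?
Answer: √(-12810 + 4*I*√81587)/2 ≈ 2.5212 + 56.647*I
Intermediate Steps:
n = I*√81587 (n = √(-81587) = I*√81587 ≈ 285.63*I)
v(H) = -15*H/2 (v(H) = -(H + H)*(22 - 7)/4 = -2*H*15/4 = -15*H/2)
x = -6405/2 (x = -15/2*427 = -6405/2 ≈ -3202.5)
√(n + x) = √(I*√81587 - 6405/2) = √(-6405/2 + I*√81587)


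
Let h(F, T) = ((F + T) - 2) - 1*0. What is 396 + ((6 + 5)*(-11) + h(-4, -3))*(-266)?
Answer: 34976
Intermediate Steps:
h(F, T) = -2 + F + T (h(F, T) = (-2 + F + T) + 0 = -2 + F + T)
396 + ((6 + 5)*(-11) + h(-4, -3))*(-266) = 396 + ((6 + 5)*(-11) + (-2 - 4 - 3))*(-266) = 396 + (11*(-11) - 9)*(-266) = 396 + (-121 - 9)*(-266) = 396 - 130*(-266) = 396 + 34580 = 34976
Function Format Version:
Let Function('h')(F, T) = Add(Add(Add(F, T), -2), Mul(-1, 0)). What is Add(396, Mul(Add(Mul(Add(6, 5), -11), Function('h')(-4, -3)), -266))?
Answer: 34976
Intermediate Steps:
Function('h')(F, T) = Add(-2, F, T) (Function('h')(F, T) = Add(Add(-2, F, T), 0) = Add(-2, F, T))
Add(396, Mul(Add(Mul(Add(6, 5), -11), Function('h')(-4, -3)), -266)) = Add(396, Mul(Add(Mul(Add(6, 5), -11), Add(-2, -4, -3)), -266)) = Add(396, Mul(Add(Mul(11, -11), -9), -266)) = Add(396, Mul(Add(-121, -9), -266)) = Add(396, Mul(-130, -266)) = Add(396, 34580) = 34976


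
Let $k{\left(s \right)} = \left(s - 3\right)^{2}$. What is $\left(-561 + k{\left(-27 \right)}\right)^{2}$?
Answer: $114921$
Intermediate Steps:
$k{\left(s \right)} = \left(-3 + s\right)^{2}$
$\left(-561 + k{\left(-27 \right)}\right)^{2} = \left(-561 + \left(-3 - 27\right)^{2}\right)^{2} = \left(-561 + \left(-30\right)^{2}\right)^{2} = \left(-561 + 900\right)^{2} = 339^{2} = 114921$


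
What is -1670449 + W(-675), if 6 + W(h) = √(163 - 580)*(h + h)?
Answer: -1670455 - 1350*I*√417 ≈ -1.6705e+6 - 27568.0*I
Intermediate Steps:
W(h) = -6 + 2*I*h*√417 (W(h) = -6 + √(163 - 580)*(h + h) = -6 + √(-417)*(2*h) = -6 + (I*√417)*(2*h) = -6 + 2*I*h*√417)
-1670449 + W(-675) = -1670449 + (-6 + 2*I*(-675)*√417) = -1670449 + (-6 - 1350*I*√417) = -1670455 - 1350*I*√417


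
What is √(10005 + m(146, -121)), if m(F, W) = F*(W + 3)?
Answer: I*√7223 ≈ 84.988*I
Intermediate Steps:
m(F, W) = F*(3 + W)
√(10005 + m(146, -121)) = √(10005 + 146*(3 - 121)) = √(10005 + 146*(-118)) = √(10005 - 17228) = √(-7223) = I*√7223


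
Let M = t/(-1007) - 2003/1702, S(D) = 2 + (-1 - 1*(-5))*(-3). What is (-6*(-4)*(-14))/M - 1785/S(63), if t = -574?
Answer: 507685423/693382 ≈ 732.19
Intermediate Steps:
S(D) = -10 (S(D) = 2 + (-1 + 5)*(-3) = 2 + 4*(-3) = 2 - 12 = -10)
M = -1040073/1713914 (M = -574/(-1007) - 2003/1702 = -574*(-1/1007) - 2003*1/1702 = 574/1007 - 2003/1702 = -1040073/1713914 ≈ -0.60684)
(-6*(-4)*(-14))/M - 1785/S(63) = (-6*(-4)*(-14))/(-1040073/1713914) - 1785/(-10) = (24*(-14))*(-1713914/1040073) - 1785*(-⅒) = -336*(-1713914/1040073) + 357/2 = 191958368/346691 + 357/2 = 507685423/693382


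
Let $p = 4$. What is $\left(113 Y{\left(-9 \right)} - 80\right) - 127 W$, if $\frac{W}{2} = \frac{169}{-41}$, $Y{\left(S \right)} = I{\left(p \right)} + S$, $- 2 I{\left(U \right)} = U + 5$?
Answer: $- \frac{45799}{82} \approx -558.52$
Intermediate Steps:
$I{\left(U \right)} = - \frac{5}{2} - \frac{U}{2}$ ($I{\left(U \right)} = - \frac{U + 5}{2} = - \frac{5 + U}{2} = - \frac{5}{2} - \frac{U}{2}$)
$Y{\left(S \right)} = - \frac{9}{2} + S$ ($Y{\left(S \right)} = \left(- \frac{5}{2} - 2\right) + S = - \frac{9}{2} + S$)
$W = - \frac{338}{41}$ ($W = 2 \frac{169}{-41} = 2 \cdot 169 \left(- \frac{1}{41}\right) = 2 \left(- \frac{169}{41}\right) = - \frac{338}{41} \approx -8.2439$)
$\left(113 Y{\left(-9 \right)} - 80\right) - 127 W = \left(113 \left(- \frac{9}{2} - 9\right) - 80\right) - - \frac{42926}{41} = \left(113 \left(- \frac{27}{2}\right) - 80\right) + \frac{42926}{41} = \left(- \frac{3051}{2} - 80\right) + \frac{42926}{41} = - \frac{3211}{2} + \frac{42926}{41} = - \frac{45799}{82}$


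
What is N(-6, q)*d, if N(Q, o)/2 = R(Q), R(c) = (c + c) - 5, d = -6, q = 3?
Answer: 204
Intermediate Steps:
R(c) = -5 + 2*c (R(c) = 2*c - 5 = -5 + 2*c)
N(Q, o) = -10 + 4*Q (N(Q, o) = 2*(-5 + 2*Q) = -10 + 4*Q)
N(-6, q)*d = (-10 + 4*(-6))*(-6) = (-10 - 24)*(-6) = -34*(-6) = 204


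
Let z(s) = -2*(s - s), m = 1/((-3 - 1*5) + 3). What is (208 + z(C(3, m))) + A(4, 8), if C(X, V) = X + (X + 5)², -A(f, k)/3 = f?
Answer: 196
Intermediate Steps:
A(f, k) = -3*f
m = -⅕ (m = 1/((-3 - 5) + 3) = 1/(-8 + 3) = 1/(-5) = -⅕ ≈ -0.20000)
C(X, V) = X + (5 + X)²
z(s) = 0 (z(s) = -2*0 = 0)
(208 + z(C(3, m))) + A(4, 8) = (208 + 0) - 3*4 = 208 - 12 = 196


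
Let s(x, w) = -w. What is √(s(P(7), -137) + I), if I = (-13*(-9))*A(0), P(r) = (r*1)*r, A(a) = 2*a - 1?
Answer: 2*√5 ≈ 4.4721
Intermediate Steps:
A(a) = -1 + 2*a
P(r) = r² (P(r) = r*r = r²)
I = -117 (I = (-13*(-9))*(-1 + 2*0) = 117*(-1 + 0) = 117*(-1) = -117)
√(s(P(7), -137) + I) = √(-1*(-137) - 117) = √(137 - 117) = √20 = 2*√5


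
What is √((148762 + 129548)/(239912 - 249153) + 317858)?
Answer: 2*√6785313912947/9241 ≈ 563.76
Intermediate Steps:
√((148762 + 129548)/(239912 - 249153) + 317858) = √(278310/(-9241) + 317858) = √(278310*(-1/9241) + 317858) = √(-278310/9241 + 317858) = √(2937047468/9241) = 2*√6785313912947/9241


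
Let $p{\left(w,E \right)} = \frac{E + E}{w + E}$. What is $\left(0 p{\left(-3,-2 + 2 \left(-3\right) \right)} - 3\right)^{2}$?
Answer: $9$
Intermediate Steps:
$p{\left(w,E \right)} = \frac{2 E}{E + w}$
$\left(0 p{\left(-3,-2 + 2 \left(-3\right) \right)} - 3\right)^{2} = \left(0 \frac{2 \left(-2 + 2 \left(-3\right)\right)}{\left(-2 + 2 \left(-3\right)\right) - 3} - 3\right)^{2} = \left(0 \frac{2 \left(-2 - 6\right)}{\left(-2 - 6\right) - 3} - 3\right)^{2} = \left(0 \cdot 2 \left(-8\right) \frac{1}{-8 - 3} - 3\right)^{2} = \left(0 \cdot 2 \left(-8\right) \frac{1}{-11} - 3\right)^{2} = \left(0 \cdot 2 \left(-8\right) \left(- \frac{1}{11}\right) - 3\right)^{2} = \left(0 \cdot \frac{16}{11} - 3\right)^{2} = \left(0 - 3\right)^{2} = \left(-3\right)^{2} = 9$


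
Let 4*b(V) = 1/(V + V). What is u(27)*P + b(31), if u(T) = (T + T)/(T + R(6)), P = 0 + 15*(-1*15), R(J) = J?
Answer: -1004389/2728 ≈ -368.18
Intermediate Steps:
P = -225 (P = 0 + 15*(-15) = 0 - 225 = -225)
b(V) = 1/(8*V) (b(V) = 1/(4*(V + V)) = 1/(4*((2*V))) = (1/(2*V))/4 = 1/(8*V))
u(T) = 2*T/(6 + T) (u(T) = (T + T)/(T + 6) = (2*T)/(6 + T) = 2*T/(6 + T))
u(27)*P + b(31) = (2*27/(6 + 27))*(-225) + (⅛)/31 = (2*27/33)*(-225) + (⅛)*(1/31) = (2*27*(1/33))*(-225) + 1/248 = (18/11)*(-225) + 1/248 = -4050/11 + 1/248 = -1004389/2728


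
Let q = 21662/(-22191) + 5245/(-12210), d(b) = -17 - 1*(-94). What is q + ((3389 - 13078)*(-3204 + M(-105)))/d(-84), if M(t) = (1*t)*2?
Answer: 1646022262749/3831646 ≈ 4.2959e+5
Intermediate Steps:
M(t) = 2*t (M(t) = t*2 = 2*t)
d(b) = 77 (d(b) = -17 + 94 = 77)
q = -8464107/6021158 (q = 21662*(-1/22191) + 5245*(-1/12210) = -21662/22191 - 1049/2442 = -8464107/6021158 ≈ -1.4057)
q + ((3389 - 13078)*(-3204 + M(-105)))/d(-84) = -8464107/6021158 + ((3389 - 13078)*(-3204 + 2*(-105)))/77 = -8464107/6021158 - 9689*(-3204 - 210)*(1/77) = -8464107/6021158 - 9689*(-3414)*(1/77) = -8464107/6021158 + 33078246*(1/77) = -8464107/6021158 + 33078246/77 = 1646022262749/3831646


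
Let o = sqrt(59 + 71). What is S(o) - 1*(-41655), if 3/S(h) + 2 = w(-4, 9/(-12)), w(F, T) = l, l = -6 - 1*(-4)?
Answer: 166617/4 ≈ 41654.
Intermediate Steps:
l = -2 (l = -6 + 4 = -2)
o = sqrt(130) ≈ 11.402
w(F, T) = -2
S(h) = -3/4 (S(h) = 3/(-2 - 2) = 3/(-4) = 3*(-1/4) = -3/4)
S(o) - 1*(-41655) = -3/4 - 1*(-41655) = -3/4 + 41655 = 166617/4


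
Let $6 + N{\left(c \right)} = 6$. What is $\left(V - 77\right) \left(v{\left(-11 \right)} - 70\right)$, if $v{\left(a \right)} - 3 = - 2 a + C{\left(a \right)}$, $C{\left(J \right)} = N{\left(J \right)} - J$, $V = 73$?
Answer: $136$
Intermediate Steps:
$N{\left(c \right)} = 0$ ($N{\left(c \right)} = -6 + 6 = 0$)
$C{\left(J \right)} = - J$ ($C{\left(J \right)} = 0 - J = - J$)
$v{\left(a \right)} = 3 - 3 a$
$\left(V - 77\right) \left(v{\left(-11 \right)} - 70\right) = \left(73 - 77\right) \left(\left(3 - -33\right) - 70\right) = \left(73 - 77\right) \left(\left(3 + 33\right) - 70\right) = - 4 \left(36 - 70\right) = \left(-4\right) \left(-34\right) = 136$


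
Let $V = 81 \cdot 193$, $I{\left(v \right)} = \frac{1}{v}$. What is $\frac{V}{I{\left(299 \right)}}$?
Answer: $4674267$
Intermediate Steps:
$V = 15633$
$\frac{V}{I{\left(299 \right)}} = \frac{15633}{\frac{1}{299}} = 15633 \frac{1}{\frac{1}{299}} = 15633 \cdot 299 = 4674267$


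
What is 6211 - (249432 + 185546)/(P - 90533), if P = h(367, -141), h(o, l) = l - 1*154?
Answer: 282283843/45414 ≈ 6215.8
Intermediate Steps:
h(o, l) = -154 + l (h(o, l) = l - 154 = -154 + l)
P = -295 (P = -154 - 141 = -295)
6211 - (249432 + 185546)/(P - 90533) = 6211 - (249432 + 185546)/(-295 - 90533) = 6211 - 434978/(-90828) = 6211 - 434978*(-1)/90828 = 6211 - 1*(-217489/45414) = 6211 + 217489/45414 = 282283843/45414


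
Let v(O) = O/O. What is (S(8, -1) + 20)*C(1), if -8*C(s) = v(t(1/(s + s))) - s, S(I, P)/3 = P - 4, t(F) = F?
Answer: 0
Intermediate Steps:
v(O) = 1
S(I, P) = -12 + 3*P (S(I, P) = 3*(P - 4) = 3*(-4 + P) = -12 + 3*P)
C(s) = -⅛ + s/8 (C(s) = -(1 - s)/8 = -⅛ + s/8)
(S(8, -1) + 20)*C(1) = ((-12 + 3*(-1)) + 20)*(-⅛ + (⅛)*1) = ((-12 - 3) + 20)*(-⅛ + ⅛) = (-15 + 20)*0 = 5*0 = 0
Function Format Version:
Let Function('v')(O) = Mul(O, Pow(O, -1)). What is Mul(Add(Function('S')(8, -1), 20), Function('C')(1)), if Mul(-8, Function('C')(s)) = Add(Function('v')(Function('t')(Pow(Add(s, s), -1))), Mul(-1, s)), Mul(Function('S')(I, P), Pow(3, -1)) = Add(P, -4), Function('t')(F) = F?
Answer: 0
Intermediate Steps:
Function('v')(O) = 1
Function('S')(I, P) = Add(-12, Mul(3, P)) (Function('S')(I, P) = Mul(3, Add(P, -4)) = Mul(3, Add(-4, P)) = Add(-12, Mul(3, P)))
Function('C')(s) = Add(Rational(-1, 8), Mul(Rational(1, 8), s)) (Function('C')(s) = Mul(Rational(-1, 8), Add(1, Mul(-1, s))) = Add(Rational(-1, 8), Mul(Rational(1, 8), s)))
Mul(Add(Function('S')(8, -1), 20), Function('C')(1)) = Mul(Add(Add(-12, Mul(3, -1)), 20), Add(Rational(-1, 8), Mul(Rational(1, 8), 1))) = Mul(Add(Add(-12, -3), 20), Add(Rational(-1, 8), Rational(1, 8))) = Mul(Add(-15, 20), 0) = Mul(5, 0) = 0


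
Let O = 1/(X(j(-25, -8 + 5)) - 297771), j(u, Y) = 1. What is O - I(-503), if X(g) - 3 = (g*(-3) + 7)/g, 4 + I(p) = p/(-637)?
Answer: 608926743/189675668 ≈ 3.2104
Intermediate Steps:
I(p) = -4 - p/637 (I(p) = -4 + p/(-637) = -4 + p*(-1/637) = -4 - p/637)
X(g) = 3 + (7 - 3*g)/g (X(g) = 3 + (g*(-3) + 7)/g = 3 + (-3*g + 7)/g = 3 + (7 - 3*g)/g)
O = -1/297764 (O = 1/(7/1 - 297771) = 1/(7*1 - 297771) = 1/(7 - 297771) = 1/(-297764) = -1/297764 ≈ -3.3584e-6)
O - I(-503) = -1/297764 - (-4 - 1/637*(-503)) = -1/297764 - (-4 + 503/637) = -1/297764 - 1*(-2045/637) = -1/297764 + 2045/637 = 608926743/189675668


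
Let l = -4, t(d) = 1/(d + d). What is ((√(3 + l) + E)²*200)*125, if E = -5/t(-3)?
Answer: 22475000 + 1500000*I ≈ 2.2475e+7 + 1.5e+6*I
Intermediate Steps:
t(d) = 1/(2*d)
E = 30 (E = -5/((½)/(-3)) = -5/((½)*(-⅓)) = -5/(-⅙) = -5*(-6) = 30)
((√(3 + l) + E)²*200)*125 = ((√(3 - 4) + 30)²*200)*125 = ((√(-1) + 30)²*200)*125 = ((I + 30)²*200)*125 = ((30 + I)²*200)*125 = (200*(30 + I)²)*125 = 25000*(30 + I)²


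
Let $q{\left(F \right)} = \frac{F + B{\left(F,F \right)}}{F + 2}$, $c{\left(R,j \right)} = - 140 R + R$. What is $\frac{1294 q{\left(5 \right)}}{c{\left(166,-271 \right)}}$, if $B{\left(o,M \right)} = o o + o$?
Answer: $- \frac{3235}{11537} \approx -0.2804$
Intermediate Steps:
$B{\left(o,M \right)} = o + o^{2}$ ($B{\left(o,M \right)} = o^{2} + o = o + o^{2}$)
$c{\left(R,j \right)} = - 139 R$
$q{\left(F \right)} = \frac{F + F \left(1 + F\right)}{2 + F}$ ($q{\left(F \right)} = \frac{F + F \left(1 + F\right)}{F + 2} = \frac{F + F \left(1 + F\right)}{2 + F}$)
$\frac{1294 q{\left(5 \right)}}{c{\left(166,-271 \right)}} = \frac{1294 \cdot 5}{\left(-139\right) 166} = \frac{6470}{-23074} = 6470 \left(- \frac{1}{23074}\right) = - \frac{3235}{11537}$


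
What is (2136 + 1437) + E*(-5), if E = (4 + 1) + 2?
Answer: 3538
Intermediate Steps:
E = 7 (E = 5 + 2 = 7)
(2136 + 1437) + E*(-5) = (2136 + 1437) + 7*(-5) = 3573 - 35 = 3538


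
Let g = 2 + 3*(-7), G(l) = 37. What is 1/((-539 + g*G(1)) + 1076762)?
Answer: 1/1075520 ≈ 9.2978e-7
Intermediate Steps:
g = -19 (g = 2 - 21 = -19)
1/((-539 + g*G(1)) + 1076762) = 1/((-539 - 19*37) + 1076762) = 1/((-539 - 703) + 1076762) = 1/(-1242 + 1076762) = 1/1075520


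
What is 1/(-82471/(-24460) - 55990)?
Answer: -24460/1369432929 ≈ -1.7861e-5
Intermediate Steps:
1/(-82471/(-24460) - 55990) = 1/(-82471*(-1/24460) - 55990) = 1/(82471/24460 - 55990) = 1/(-1369432929/24460) = -24460/1369432929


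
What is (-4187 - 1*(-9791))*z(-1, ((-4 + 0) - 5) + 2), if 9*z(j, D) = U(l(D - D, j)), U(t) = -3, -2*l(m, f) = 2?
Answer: -1868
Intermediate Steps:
l(m, f) = -1 (l(m, f) = -½*2 = -1)
z(j, D) = -⅓ (z(j, D) = (⅑)*(-3) = -⅓)
(-4187 - 1*(-9791))*z(-1, ((-4 + 0) - 5) + 2) = (-4187 - 1*(-9791))*(-⅓) = (-4187 + 9791)*(-⅓) = 5604*(-⅓) = -1868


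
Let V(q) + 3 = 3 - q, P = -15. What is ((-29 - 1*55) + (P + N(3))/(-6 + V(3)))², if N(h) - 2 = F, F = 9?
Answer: 565504/81 ≈ 6981.5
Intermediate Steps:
N(h) = 11 (N(h) = 2 + 9 = 11)
V(q) = -q (V(q) = -3 + (3 - q) = -q)
((-29 - 1*55) + (P + N(3))/(-6 + V(3)))² = ((-29 - 1*55) + (-15 + 11)/(-6 - 1*3))² = ((-29 - 55) - 4/(-6 - 3))² = (-84 - 4/(-9))² = (-84 - 4*(-⅑))² = (-84 + 4/9)² = (-752/9)² = 565504/81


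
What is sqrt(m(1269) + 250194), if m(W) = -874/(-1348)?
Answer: sqrt(113657424082)/674 ≈ 500.19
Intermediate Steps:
m(W) = 437/674 (m(W) = -874*(-1/1348) = 437/674)
sqrt(m(1269) + 250194) = sqrt(437/674 + 250194) = sqrt(168631193/674) = sqrt(113657424082)/674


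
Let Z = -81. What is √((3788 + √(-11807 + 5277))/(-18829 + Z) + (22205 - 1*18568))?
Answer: √(1300476288620 - 18910*I*√6530)/18910 ≈ 60.306 - 3.543e-5*I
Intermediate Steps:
√((3788 + √(-11807 + 5277))/(-18829 + Z) + (22205 - 1*18568)) = √((3788 + √(-11807 + 5277))/(-18829 - 81) + (22205 - 1*18568)) = √((3788 + √(-6530))/(-18910) + (22205 - 18568)) = √((3788 + I*√6530)*(-1/18910) + 3637) = √((-1894/9455 - I*√6530/18910) + 3637) = √(34385941/9455 - I*√6530/18910)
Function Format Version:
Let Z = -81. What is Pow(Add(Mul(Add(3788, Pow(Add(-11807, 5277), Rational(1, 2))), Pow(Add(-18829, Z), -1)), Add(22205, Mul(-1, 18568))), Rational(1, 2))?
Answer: Mul(Rational(1, 18910), Pow(Add(1300476288620, Mul(-18910, I, Pow(6530, Rational(1, 2)))), Rational(1, 2))) ≈ Add(60.306, Mul(-3.5430e-5, I))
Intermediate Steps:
Pow(Add(Mul(Add(3788, Pow(Add(-11807, 5277), Rational(1, 2))), Pow(Add(-18829, Z), -1)), Add(22205, Mul(-1, 18568))), Rational(1, 2)) = Pow(Add(Mul(Add(3788, Pow(Add(-11807, 5277), Rational(1, 2))), Pow(Add(-18829, -81), -1)), Add(22205, Mul(-1, 18568))), Rational(1, 2)) = Pow(Add(Mul(Add(3788, Pow(-6530, Rational(1, 2))), Pow(-18910, -1)), Add(22205, -18568)), Rational(1, 2)) = Pow(Add(Mul(Add(3788, Mul(I, Pow(6530, Rational(1, 2)))), Rational(-1, 18910)), 3637), Rational(1, 2)) = Pow(Add(Add(Rational(-1894, 9455), Mul(Rational(-1, 18910), I, Pow(6530, Rational(1, 2)))), 3637), Rational(1, 2)) = Pow(Add(Rational(34385941, 9455), Mul(Rational(-1, 18910), I, Pow(6530, Rational(1, 2)))), Rational(1, 2))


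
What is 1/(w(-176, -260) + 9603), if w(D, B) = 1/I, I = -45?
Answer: 45/432134 ≈ 0.00010413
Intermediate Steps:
w(D, B) = -1/45 (w(D, B) = 1/(-45) = -1/45)
1/(w(-176, -260) + 9603) = 1/(-1/45 + 9603) = 1/(432134/45) = 45/432134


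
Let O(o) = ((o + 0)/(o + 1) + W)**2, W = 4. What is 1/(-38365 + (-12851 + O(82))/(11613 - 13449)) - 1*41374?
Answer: -20073009327901762/485159987317 ≈ -41374.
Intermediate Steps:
O(o) = (4 + o/(1 + o))**2 (O(o) = ((o + 0)/(o + 1) + 4)**2 = (o/(1 + o) + 4)**2 = (4 + o/(1 + o))**2)
1/(-38365 + (-12851 + O(82))/(11613 - 13449)) - 1*41374 = 1/(-38365 + (-12851 + (4 + 5*82)**2/(1 + 82)**2)/(11613 - 13449)) - 1*41374 = 1/(-38365 + (-12851 + (4 + 410)**2/83**2)/(-1836)) - 41374 = 1/(-38365 + (-12851 + (1/6889)*414**2)*(-1/1836)) - 41374 = 1/(-38365 + (-12851 + (1/6889)*171396)*(-1/1836)) - 41374 = 1/(-38365 + (-12851 + 171396/6889)*(-1/1836)) - 41374 = 1/(-38365 - 88359143/6889*(-1/1836)) - 41374 = 1/(-38365 + 88359143/12648204) - 41374 = 1/(-485159987317/12648204) - 41374 = -12648204/485159987317 - 41374 = -20073009327901762/485159987317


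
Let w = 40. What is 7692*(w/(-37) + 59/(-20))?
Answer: -5736309/185 ≈ -31007.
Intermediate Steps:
7692*(w/(-37) + 59/(-20)) = 7692*(40/(-37) + 59/(-20)) = 7692*(40*(-1/37) + 59*(-1/20)) = 7692*(-40/37 - 59/20) = 7692*(-2983/740) = -5736309/185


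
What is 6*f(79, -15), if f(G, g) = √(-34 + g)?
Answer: 42*I ≈ 42.0*I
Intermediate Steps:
6*f(79, -15) = 6*√(-34 - 15) = 6*√(-49) = 6*(7*I) = 42*I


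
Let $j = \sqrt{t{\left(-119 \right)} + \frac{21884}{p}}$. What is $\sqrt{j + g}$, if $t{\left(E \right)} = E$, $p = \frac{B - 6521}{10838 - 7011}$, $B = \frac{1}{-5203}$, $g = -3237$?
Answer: $\frac{\sqrt{-232894265187476997 + 33928764 i \sqrt{58287115196285055}}}{8482191} \approx 1.0004 + 56.903 i$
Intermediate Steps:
$B = - \frac{1}{5203} \approx -0.0001922$
$p = - \frac{33928764}{19911881}$ ($p = \frac{- \frac{1}{5203} - 6521}{10838 - 7011} = - \frac{33928764}{5203 \cdot 3827} = \left(- \frac{33928764}{5203}\right) \frac{1}{3827} = - \frac{33928764}{19911881} \approx -1.7039$)
$j = \frac{4 i \sqrt{58287115196285055}}{8482191}$ ($j = \sqrt{-119 + \frac{21884}{- \frac{33928764}{19911881}}} = \sqrt{-119 + 21884 \left(- \frac{19911881}{33928764}\right)} = \sqrt{-119 - \frac{108937900951}{8482191}} = \sqrt{- \frac{109947281680}{8482191}} = \frac{4 i \sqrt{58287115196285055}}{8482191} \approx 113.85 i$)
$\sqrt{j + g} = \sqrt{\frac{4 i \sqrt{58287115196285055}}{8482191} - 3237} = \sqrt{-3237 + \frac{4 i \sqrt{58287115196285055}}{8482191}}$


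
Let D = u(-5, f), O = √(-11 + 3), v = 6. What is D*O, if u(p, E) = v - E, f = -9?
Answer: 30*I*√2 ≈ 42.426*I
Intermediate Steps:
O = 2*I*√2 (O = √(-8) = 2*I*√2 ≈ 2.8284*I)
u(p, E) = 6 - E
D = 15 (D = 6 - 1*(-9) = 6 + 9 = 15)
D*O = 15*(2*I*√2) = 30*I*√2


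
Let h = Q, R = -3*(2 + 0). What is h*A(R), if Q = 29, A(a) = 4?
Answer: 116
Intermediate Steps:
R = -6 (R = -3*2 = -6)
h = 29
h*A(R) = 29*4 = 116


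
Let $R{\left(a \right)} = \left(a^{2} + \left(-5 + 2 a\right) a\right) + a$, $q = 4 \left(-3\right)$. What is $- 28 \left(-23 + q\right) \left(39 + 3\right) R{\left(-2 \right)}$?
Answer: $823200$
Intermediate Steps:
$q = -12$
$R{\left(a \right)} = a + a^{2} + a \left(-5 + 2 a\right)$ ($R{\left(a \right)} = \left(a^{2} + a \left(-5 + 2 a\right)\right) + a = a + a^{2} + a \left(-5 + 2 a\right)$)
$- 28 \left(-23 + q\right) \left(39 + 3\right) R{\left(-2 \right)} = - 28 \left(-23 - 12\right) \left(39 + 3\right) \left(- 2 \left(-4 + 3 \left(-2\right)\right)\right) = - 28 \left(\left(-35\right) 42\right) \left(- 2 \left(-4 - 6\right)\right) = \left(-28\right) \left(-1470\right) \left(\left(-2\right) \left(-10\right)\right) = 41160 \cdot 20 = 823200$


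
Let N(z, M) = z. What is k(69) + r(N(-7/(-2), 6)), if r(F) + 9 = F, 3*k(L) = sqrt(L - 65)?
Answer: -29/6 ≈ -4.8333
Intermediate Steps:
k(L) = sqrt(-65 + L)/3 (k(L) = sqrt(L - 65)/3 = sqrt(-65 + L)/3)
r(F) = -9 + F
k(69) + r(N(-7/(-2), 6)) = sqrt(-65 + 69)/3 + (-9 - 7/(-2)) = sqrt(4)/3 + (-9 - 7*(-1/2)) = (1/3)*2 + (-9 + 7/2) = 2/3 - 11/2 = -29/6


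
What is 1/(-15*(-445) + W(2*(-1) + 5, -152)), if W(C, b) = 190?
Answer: 1/6865 ≈ 0.00014567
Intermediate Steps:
1/(-15*(-445) + W(2*(-1) + 5, -152)) = 1/(-15*(-445) + 190) = 1/(6675 + 190) = 1/6865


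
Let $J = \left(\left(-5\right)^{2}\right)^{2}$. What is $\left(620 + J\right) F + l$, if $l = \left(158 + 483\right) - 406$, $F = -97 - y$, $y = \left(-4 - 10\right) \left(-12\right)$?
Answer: $-329690$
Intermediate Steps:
$y = 168$ ($y = \left(-14\right) \left(-12\right) = 168$)
$J = 625$ ($J = 25^{2} = 625$)
$F = -265$ ($F = -97 - 168 = -265$)
$l = 235$ ($l = 641 - 406 = 235$)
$\left(620 + J\right) F + l = \left(620 + 625\right) \left(-265\right) + 235 = 1245 \left(-265\right) + 235 = -329925 + 235 = -329690$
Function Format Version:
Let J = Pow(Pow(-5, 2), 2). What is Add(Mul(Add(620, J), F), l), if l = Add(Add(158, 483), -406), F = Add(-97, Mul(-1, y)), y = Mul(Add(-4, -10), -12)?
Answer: -329690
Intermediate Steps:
y = 168 (y = Mul(-14, -12) = 168)
J = 625 (J = Pow(25, 2) = 625)
F = -265 (F = Add(-97, Mul(-1, 168)) = Add(-97, -168) = -265)
l = 235 (l = Add(641, -406) = 235)
Add(Mul(Add(620, J), F), l) = Add(Mul(Add(620, 625), -265), 235) = Add(Mul(1245, -265), 235) = Add(-329925, 235) = -329690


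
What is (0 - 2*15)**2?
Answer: 900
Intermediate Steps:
(0 - 2*15)**2 = (0 - 30)**2 = (-30)**2 = 900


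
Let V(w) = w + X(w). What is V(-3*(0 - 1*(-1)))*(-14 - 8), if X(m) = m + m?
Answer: 198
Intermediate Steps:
X(m) = 2*m
V(w) = 3*w (V(w) = w + 2*w = 3*w)
V(-3*(0 - 1*(-1)))*(-14 - 8) = (3*(-3*(0 - 1*(-1))))*(-14 - 8) = (3*(-3*(0 + 1)))*(-22) = (3*(-3*1))*(-22) = (3*(-3))*(-22) = -9*(-22) = 198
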